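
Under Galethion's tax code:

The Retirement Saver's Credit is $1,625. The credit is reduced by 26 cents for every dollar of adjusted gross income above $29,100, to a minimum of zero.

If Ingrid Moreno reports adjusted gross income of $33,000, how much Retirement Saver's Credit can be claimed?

Retirement Saver's Credit: 26% of the $3,900 excess over $29,100 is $1,014; credit = $1,625 − $1,014 = $611.

$611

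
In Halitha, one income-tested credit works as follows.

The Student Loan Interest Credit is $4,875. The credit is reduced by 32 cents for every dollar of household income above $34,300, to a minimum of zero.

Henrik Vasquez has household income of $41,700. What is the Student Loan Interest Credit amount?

Student Loan Interest Credit: 32% of the $7,400 excess over $34,300 is $2,368; credit = $4,875 − $2,368 = $2,507.

$2,507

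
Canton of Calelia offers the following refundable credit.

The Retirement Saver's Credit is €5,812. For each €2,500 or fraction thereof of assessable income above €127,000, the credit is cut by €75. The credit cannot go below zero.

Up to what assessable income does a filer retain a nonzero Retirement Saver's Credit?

€319,500

After 77 increments the reduction is 77 × €75 = €5,775, leaving €37; one more increment wipes it out. Increment 77 ends at excess 77 × €2,500 = €192,500, so the highest qualifying income is €127,000 + €192,500 = €319,500.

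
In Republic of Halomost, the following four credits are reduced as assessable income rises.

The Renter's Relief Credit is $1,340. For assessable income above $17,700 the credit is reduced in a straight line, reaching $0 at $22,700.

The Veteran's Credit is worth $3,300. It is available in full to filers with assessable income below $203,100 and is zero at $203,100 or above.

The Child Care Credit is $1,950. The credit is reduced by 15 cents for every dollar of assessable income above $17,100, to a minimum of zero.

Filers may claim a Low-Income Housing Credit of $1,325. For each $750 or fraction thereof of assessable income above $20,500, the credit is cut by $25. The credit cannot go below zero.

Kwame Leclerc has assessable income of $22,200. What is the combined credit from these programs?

Renter's Relief Credit: $22,200 is $4,500 into a $5,000 phase-out range, leaving 500/5,000 of the credit: $1,340 × 500/5,000 = $134.
Veteran's Credit: $22,200 is below the $203,100 cutoff, so the full $3,300 applies.
Child Care Credit: 15% of the $5,100 excess over $17,100 is $765; credit = $1,950 − $765 = $1,185.
Low-Income Housing Credit: income exceeds $20,500 by $1,700, which is 3 full-or-partial $750 increments; reduction = 3 × $25 = $75, leaving $1,250.
Total: $134 + $3,300 + $1,185 + $1,250 = $5,869.

$5,869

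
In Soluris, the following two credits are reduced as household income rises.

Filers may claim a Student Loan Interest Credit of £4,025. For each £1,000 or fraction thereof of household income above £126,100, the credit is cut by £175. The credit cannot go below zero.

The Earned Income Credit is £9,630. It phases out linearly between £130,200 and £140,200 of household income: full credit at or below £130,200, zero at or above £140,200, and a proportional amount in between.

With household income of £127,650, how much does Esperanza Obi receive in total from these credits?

Student Loan Interest Credit: income exceeds £126,100 by £1,550, which is 2 full-or-partial £1,000 increments; reduction = 2 × £175 = £350, leaving £3,675.
Earned Income Credit: £127,650 is at or below the £130,200 threshold, so the full £9,630 applies.
Total: £3,675 + £9,630 = £13,305.

£13,305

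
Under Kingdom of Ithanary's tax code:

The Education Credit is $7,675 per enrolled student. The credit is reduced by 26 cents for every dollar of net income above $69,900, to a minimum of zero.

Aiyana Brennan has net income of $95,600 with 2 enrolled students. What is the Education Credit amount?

Education Credit: base = 2 × $7,675 = $15,350. 26% of the $25,700 excess over $69,900 is $6,682; credit = $15,350 − $6,682 = $8,668.

$8,668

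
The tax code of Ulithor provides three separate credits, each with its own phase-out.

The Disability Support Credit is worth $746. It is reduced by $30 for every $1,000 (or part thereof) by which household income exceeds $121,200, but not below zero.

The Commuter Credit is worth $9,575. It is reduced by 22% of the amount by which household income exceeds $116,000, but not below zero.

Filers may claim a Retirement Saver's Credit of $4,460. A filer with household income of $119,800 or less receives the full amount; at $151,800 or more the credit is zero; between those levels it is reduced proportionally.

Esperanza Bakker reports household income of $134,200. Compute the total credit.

Disability Support Credit: income exceeds $121,200 by $13,000, which is 13 full-or-partial $1,000 increments; reduction = 13 × $30 = $390, leaving $356.
Commuter Credit: 22% of the $18,200 excess over $116,000 is $4,004; credit = $9,575 − $4,004 = $5,571.
Retirement Saver's Credit: $134,200 is $14,400 into a $32,000 phase-out range, leaving 17,600/32,000 of the credit: $4,460 × 17,600/32,000 = $2,453.
Total: $356 + $5,571 + $2,453 = $8,380.

$8,380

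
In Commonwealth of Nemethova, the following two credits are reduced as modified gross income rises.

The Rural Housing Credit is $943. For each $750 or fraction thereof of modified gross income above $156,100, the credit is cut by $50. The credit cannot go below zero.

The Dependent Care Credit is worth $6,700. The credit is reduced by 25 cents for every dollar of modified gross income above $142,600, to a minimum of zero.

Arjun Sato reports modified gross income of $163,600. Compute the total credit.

$1,893

Rural Housing Credit: income exceeds $156,100 by $7,500, which is 10 full-or-partial $750 increments; reduction = 10 × $50 = $500, leaving $443.
Dependent Care Credit: 25% of the $21,000 excess over $142,600 is $5,250; credit = $6,700 − $5,250 = $1,450.
Total: $443 + $1,450 = $1,893.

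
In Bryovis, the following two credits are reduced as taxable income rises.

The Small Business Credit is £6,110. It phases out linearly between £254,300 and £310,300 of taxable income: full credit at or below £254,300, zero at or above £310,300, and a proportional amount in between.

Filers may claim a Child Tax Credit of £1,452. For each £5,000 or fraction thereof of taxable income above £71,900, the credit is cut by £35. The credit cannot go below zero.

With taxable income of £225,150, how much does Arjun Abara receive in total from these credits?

£6,477

Small Business Credit: £225,150 is at or below the £254,300 threshold, so the full £6,110 applies.
Child Tax Credit: income exceeds £71,900 by £153,250, which is 31 full-or-partial £5,000 increments; reduction = 31 × £35 = £1,085, leaving £367.
Total: £6,110 + £367 = £6,477.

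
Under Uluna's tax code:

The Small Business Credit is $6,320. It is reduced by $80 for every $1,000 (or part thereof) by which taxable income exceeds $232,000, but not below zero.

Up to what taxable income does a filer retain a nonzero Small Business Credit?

After 78 increments the reduction is 78 × $80 = $6,240, leaving $80; one more increment wipes it out. Increment 78 ends at excess 78 × $1,000 = $78,000, so the highest qualifying income is $232,000 + $78,000 = $310,000.

$310,000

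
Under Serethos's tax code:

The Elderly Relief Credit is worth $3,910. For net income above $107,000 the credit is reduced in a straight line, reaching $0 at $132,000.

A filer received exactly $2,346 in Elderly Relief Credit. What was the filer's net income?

$2,346 is 2,346/3,910 of the full $3,910, so 1,564/3,910 of the $25,000 range has been used: income = $107,000 + $25,000 × 1,564/3,910 = $117,000.

$117,000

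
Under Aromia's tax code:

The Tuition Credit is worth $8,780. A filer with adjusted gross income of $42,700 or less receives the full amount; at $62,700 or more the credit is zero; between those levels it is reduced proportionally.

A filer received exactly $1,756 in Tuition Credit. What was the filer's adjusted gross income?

$58,700

$1,756 is 1,756/8,780 of the full $8,780, so 7,024/8,780 of the $20,000 range has been used: income = $42,700 + $20,000 × 7,024/8,780 = $58,700.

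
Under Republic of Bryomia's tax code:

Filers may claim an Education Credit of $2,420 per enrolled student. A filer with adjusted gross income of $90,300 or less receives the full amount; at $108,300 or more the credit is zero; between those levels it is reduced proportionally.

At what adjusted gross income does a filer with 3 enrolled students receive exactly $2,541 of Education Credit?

$102,000

Full credit = 3 × $2,420 = $7,260.
$2,541 is 2,541/7,260 of the full $7,260, so 4,719/7,260 of the $18,000 range has been used: income = $90,300 + $18,000 × 4,719/7,260 = $102,000.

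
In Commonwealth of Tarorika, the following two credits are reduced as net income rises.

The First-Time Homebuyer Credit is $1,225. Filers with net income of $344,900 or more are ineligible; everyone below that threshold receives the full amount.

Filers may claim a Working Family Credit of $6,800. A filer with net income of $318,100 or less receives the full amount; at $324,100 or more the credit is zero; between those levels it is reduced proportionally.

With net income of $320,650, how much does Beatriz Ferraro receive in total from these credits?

$5,135

First-Time Homebuyer Credit: $320,650 is below the $344,900 cutoff, so the full $1,225 applies.
Working Family Credit: $320,650 is $2,550 into a $6,000 phase-out range, leaving 3,450/6,000 of the credit: $6,800 × 3,450/6,000 = $3,910.
Total: $1,225 + $3,910 = $5,135.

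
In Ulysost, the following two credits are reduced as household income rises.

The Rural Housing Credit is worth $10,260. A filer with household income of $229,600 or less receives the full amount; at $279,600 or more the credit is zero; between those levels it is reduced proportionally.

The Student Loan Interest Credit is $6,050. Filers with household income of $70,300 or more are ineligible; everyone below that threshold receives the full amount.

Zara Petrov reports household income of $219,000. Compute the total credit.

Rural Housing Credit: $219,000 is at or below the $229,600 threshold, so the full $10,260 applies.
Student Loan Interest Credit: $219,000 meets or exceeds the $70,300 cutoff, so the credit is $0.
Total: $10,260 + $0 = $10,260.

$10,260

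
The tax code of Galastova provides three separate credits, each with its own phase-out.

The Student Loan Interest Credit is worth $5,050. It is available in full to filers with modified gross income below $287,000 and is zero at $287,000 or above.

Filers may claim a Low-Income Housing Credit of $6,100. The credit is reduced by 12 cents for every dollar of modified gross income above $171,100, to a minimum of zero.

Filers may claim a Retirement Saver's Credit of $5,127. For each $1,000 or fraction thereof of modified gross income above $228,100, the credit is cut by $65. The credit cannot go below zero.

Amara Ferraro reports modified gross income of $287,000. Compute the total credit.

Student Loan Interest Credit: $287,000 meets or exceeds the $287,000 cutoff, so the credit is $0.
Low-Income Housing Credit: 12% of the $115,900 excess over $171,100 is $13,908 ≥ base, so the credit is $0.
Retirement Saver's Credit: income exceeds $228,100 by $58,900, which is 59 full-or-partial $1,000 increments; reduction = 59 × $65 = $3,835, leaving $1,292.
Total: $0 + $0 + $1,292 = $1,292.

$1,292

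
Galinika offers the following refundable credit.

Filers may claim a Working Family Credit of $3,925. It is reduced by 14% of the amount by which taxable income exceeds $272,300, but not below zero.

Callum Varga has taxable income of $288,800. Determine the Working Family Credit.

Working Family Credit: 14% of the $16,500 excess over $272,300 is $2,310; credit = $3,925 − $2,310 = $1,615.

$1,615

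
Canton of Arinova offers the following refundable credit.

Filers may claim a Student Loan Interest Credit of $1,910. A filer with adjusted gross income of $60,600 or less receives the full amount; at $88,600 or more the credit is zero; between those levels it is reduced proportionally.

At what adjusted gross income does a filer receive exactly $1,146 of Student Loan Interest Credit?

$71,800

$1,146 is 1,146/1,910 of the full $1,910, so 764/1,910 of the $28,000 range has been used: income = $60,600 + $28,000 × 764/1,910 = $71,800.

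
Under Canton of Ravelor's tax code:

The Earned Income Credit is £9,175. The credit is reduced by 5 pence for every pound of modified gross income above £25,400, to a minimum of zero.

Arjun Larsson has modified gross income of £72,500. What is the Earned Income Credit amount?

£6,820

Earned Income Credit: 5% of the £47,100 excess over £25,400 is £2,355; credit = £9,175 − £2,355 = £6,820.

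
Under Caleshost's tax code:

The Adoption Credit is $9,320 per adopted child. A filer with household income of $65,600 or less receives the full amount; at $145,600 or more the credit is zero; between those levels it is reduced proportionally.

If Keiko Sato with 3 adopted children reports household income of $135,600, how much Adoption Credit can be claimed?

Adoption Credit: base = 3 × $9,320 = $27,960. $135,600 is $70,000 into a $80,000 phase-out range, leaving 10,000/80,000 of the credit: $27,960 × 10,000/80,000 = $3,495.

$3,495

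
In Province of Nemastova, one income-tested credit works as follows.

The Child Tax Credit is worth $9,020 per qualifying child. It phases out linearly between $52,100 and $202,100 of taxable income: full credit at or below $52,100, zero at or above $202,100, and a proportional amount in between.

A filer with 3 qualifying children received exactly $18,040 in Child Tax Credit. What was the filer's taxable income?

Full credit = 3 × $9,020 = $27,060.
$18,040 is 18,040/27,060 of the full $27,060, so 9,020/27,060 of the $150,000 range has been used: income = $52,100 + $150,000 × 9,020/27,060 = $102,100.

$102,100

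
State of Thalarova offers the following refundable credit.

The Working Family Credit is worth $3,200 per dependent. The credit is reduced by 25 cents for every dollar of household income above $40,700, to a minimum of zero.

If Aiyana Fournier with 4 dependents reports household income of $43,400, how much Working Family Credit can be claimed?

$12,125

Working Family Credit: base = 4 × $3,200 = $12,800. 25% of the $2,700 excess over $40,700 is $675; credit = $12,800 − $675 = $12,125.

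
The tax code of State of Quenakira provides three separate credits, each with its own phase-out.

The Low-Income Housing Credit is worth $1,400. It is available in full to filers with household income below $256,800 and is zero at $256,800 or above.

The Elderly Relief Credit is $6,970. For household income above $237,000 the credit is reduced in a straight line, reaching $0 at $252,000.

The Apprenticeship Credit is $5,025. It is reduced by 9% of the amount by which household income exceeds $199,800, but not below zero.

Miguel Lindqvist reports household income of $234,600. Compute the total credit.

$10,263

Low-Income Housing Credit: $234,600 is below the $256,800 cutoff, so the full $1,400 applies.
Elderly Relief Credit: $234,600 is at or below the $237,000 threshold, so the full $6,970 applies.
Apprenticeship Credit: 9% of the $34,800 excess over $199,800 is $3,132; credit = $5,025 − $3,132 = $1,893.
Total: $1,400 + $6,970 + $1,893 = $10,263.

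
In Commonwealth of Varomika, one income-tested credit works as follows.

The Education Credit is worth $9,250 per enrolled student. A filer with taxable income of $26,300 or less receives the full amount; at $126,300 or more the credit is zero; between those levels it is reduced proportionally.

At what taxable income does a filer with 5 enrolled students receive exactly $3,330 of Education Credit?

Full credit = 5 × $9,250 = $46,250.
$3,330 is 3,330/46,250 of the full $46,250, so 42,920/46,250 of the $100,000 range has been used: income = $26,300 + $100,000 × 42,920/46,250 = $119,100.

$119,100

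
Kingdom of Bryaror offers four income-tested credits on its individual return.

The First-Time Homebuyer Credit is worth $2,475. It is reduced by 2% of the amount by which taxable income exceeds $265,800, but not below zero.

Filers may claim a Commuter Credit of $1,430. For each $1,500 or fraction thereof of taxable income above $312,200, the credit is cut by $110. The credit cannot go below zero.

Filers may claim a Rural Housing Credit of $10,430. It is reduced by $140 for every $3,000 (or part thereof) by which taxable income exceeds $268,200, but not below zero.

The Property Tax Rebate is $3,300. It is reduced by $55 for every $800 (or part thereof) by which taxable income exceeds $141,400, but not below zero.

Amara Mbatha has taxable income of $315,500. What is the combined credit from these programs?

First-Time Homebuyer Credit: 2% of the $49,700 excess over $265,800 is $994; credit = $2,475 − $994 = $1,481.
Commuter Credit: income exceeds $312,200 by $3,300, which is 3 full-or-partial $1,500 increments; reduction = 3 × $110 = $330, leaving $1,100.
Rural Housing Credit: income exceeds $268,200 by $47,300, which is 16 full-or-partial $3,000 increments; reduction = 16 × $140 = $2,240, leaving $8,190.
Property Tax Rebate: income exceeds $141,400 by $174,100 → 218 increments × $55 = $11,990 ≥ base, so the credit is $0.
Total: $1,481 + $1,100 + $8,190 + $0 = $10,771.

$10,771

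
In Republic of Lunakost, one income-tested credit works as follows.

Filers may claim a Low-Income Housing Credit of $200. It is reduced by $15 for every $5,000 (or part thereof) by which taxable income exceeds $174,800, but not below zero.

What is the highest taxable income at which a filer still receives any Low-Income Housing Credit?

$239,800

After 13 increments the reduction is 13 × $15 = $195, leaving $5; one more increment wipes it out. Increment 13 ends at excess 13 × $5,000 = $65,000, so the highest qualifying income is $174,800 + $65,000 = $239,800.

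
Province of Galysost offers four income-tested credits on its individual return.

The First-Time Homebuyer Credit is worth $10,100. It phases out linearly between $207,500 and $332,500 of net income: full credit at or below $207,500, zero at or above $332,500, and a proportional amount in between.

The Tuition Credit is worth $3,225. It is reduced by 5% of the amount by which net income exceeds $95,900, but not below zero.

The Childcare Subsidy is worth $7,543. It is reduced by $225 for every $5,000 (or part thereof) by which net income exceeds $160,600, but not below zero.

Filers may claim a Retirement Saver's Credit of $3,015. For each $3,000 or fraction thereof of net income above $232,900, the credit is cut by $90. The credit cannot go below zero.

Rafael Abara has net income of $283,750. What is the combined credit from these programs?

$7,342

First-Time Homebuyer Credit: $283,750 is $76,250 into a $125,000 phase-out range, leaving 48,750/125,000 of the credit: $10,100 × 48,750/125,000 = $3,939.
Tuition Credit: 5% of the $187,850 excess over $95,900 is $9,392.50 ≥ base, so the credit is $0.
Childcare Subsidy: income exceeds $160,600 by $123,150, which is 25 full-or-partial $5,000 increments; reduction = 25 × $225 = $5,625, leaving $1,918.
Retirement Saver's Credit: income exceeds $232,900 by $50,850, which is 17 full-or-partial $3,000 increments; reduction = 17 × $90 = $1,530, leaving $1,485.
Total: $3,939 + $0 + $1,918 + $1,485 = $7,342.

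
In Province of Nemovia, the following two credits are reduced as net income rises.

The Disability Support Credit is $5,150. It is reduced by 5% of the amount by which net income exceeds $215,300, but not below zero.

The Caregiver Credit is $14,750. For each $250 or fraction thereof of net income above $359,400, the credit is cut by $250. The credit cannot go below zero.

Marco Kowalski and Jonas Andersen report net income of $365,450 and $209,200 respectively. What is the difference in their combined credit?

Marco ($365,450): Disability Support Credit: 5% of the $150,150 excess over $215,300 is $7,507.50 ≥ base, so the credit is $0. Caregiver Credit: income exceeds $359,400 by $6,050, which is 25 full-or-partial $250 increments; reduction = 25 × $250 = $6,250, leaving $8,500. total $0 + $8,500 = $8,500
Jonas ($209,200): Disability Support Credit: $209,200 is at or below the $215,300 threshold, so the full $5,150 applies. Caregiver Credit: $209,200 is at or below the $359,400 threshold, so the full $14,750 applies. total $5,150 + $14,750 = $19,900
Difference: |$8,500 − $19,900| = $11,400.

$11,400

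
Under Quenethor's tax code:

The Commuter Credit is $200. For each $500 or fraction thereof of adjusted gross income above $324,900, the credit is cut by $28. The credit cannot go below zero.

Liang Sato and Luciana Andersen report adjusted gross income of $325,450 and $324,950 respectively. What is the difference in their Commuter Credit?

Liang ($325,450): Commuter Credit: income exceeds $324,900 by $550, which is 2 full-or-partial $500 increments; reduction = 2 × $28 = $56, leaving $144.
Luciana ($324,950): Commuter Credit: income exceeds $324,900 by $50, which is 1 full-or-partial $500 increment; reduction = 1 × $28 = $28, leaving $172.
Difference: |$144 − $172| = $28.

$28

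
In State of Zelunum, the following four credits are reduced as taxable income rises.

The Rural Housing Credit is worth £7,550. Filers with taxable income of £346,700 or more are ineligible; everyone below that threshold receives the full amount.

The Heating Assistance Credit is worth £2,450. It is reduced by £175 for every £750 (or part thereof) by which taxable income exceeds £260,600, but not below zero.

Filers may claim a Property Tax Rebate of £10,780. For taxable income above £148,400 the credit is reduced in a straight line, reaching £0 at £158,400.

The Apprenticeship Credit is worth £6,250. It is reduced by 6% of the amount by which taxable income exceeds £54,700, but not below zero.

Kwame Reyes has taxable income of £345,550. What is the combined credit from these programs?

Rural Housing Credit: £345,550 is below the £346,700 cutoff, so the full £7,550 applies.
Heating Assistance Credit: income exceeds £260,600 by £84,950 → 114 increments × £175 = £19,950 ≥ base, so the credit is £0.
Property Tax Rebate: £345,550 is at or above £158,400, so the credit is £0.
Apprenticeship Credit: 6% of the £290,850 excess over £54,700 is £17,451 ≥ base, so the credit is £0.
Total: £7,550 + £0 + £0 + £0 = £7,550.

£7,550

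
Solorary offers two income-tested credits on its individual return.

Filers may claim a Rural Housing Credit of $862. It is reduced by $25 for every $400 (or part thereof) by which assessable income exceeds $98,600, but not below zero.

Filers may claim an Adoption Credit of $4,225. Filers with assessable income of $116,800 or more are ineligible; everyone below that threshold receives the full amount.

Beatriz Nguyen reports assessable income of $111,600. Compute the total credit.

Rural Housing Credit: income exceeds $98,600 by $13,000, which is 33 full-or-partial $400 increments; reduction = 33 × $25 = $825, leaving $37.
Adoption Credit: $111,600 is below the $116,800 cutoff, so the full $4,225 applies.
Total: $37 + $4,225 = $4,262.

$4,262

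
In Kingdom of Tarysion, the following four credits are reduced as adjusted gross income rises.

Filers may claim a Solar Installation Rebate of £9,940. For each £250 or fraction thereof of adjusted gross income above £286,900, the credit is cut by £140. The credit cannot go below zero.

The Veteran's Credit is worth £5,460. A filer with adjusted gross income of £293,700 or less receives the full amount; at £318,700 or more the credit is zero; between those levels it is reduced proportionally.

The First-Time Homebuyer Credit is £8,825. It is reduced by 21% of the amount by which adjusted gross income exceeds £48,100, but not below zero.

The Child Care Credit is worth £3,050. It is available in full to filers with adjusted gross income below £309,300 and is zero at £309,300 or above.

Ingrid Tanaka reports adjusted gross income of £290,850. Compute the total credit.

Solar Installation Rebate: income exceeds £286,900 by £3,950, which is 16 full-or-partial £250 increments; reduction = 16 × £140 = £2,240, leaving £7,700.
Veteran's Credit: £290,850 is at or below the £293,700 threshold, so the full £5,460 applies.
First-Time Homebuyer Credit: 21% of the £242,750 excess over £48,100 is £50,977.50 ≥ base, so the credit is £0.
Child Care Credit: £290,850 is below the £309,300 cutoff, so the full £3,050 applies.
Total: £7,700 + £5,460 + £0 + £3,050 = £16,210.

£16,210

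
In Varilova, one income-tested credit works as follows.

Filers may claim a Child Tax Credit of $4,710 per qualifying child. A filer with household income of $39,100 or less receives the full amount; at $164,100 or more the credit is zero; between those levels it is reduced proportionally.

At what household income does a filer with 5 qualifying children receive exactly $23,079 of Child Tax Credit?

$41,600

Full credit = 5 × $4,710 = $23,550.
$23,079 is 23,079/23,550 of the full $23,550, so 471/23,550 of the $125,000 range has been used: income = $39,100 + $125,000 × 471/23,550 = $41,600.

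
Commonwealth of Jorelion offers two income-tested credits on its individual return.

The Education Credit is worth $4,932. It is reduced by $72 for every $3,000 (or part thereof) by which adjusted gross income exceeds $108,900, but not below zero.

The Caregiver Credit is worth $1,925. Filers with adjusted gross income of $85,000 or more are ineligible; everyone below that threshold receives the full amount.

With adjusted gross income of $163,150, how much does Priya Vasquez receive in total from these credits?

$3,564

Education Credit: income exceeds $108,900 by $54,250, which is 19 full-or-partial $3,000 increments; reduction = 19 × $72 = $1,368, leaving $3,564.
Caregiver Credit: $163,150 meets or exceeds the $85,000 cutoff, so the credit is $0.
Total: $3,564 + $0 = $3,564.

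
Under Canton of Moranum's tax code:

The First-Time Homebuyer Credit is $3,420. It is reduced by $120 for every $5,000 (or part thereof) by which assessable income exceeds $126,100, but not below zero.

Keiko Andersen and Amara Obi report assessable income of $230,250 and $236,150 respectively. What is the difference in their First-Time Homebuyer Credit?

Keiko ($230,250): First-Time Homebuyer Credit: income exceeds $126,100 by $104,150, which is 21 full-or-partial $5,000 increments; reduction = 21 × $120 = $2,520, leaving $900.
Amara ($236,150): First-Time Homebuyer Credit: income exceeds $126,100 by $110,050, which is 23 full-or-partial $5,000 increments; reduction = 23 × $120 = $2,760, leaving $660.
Difference: |$900 − $660| = $240.

$240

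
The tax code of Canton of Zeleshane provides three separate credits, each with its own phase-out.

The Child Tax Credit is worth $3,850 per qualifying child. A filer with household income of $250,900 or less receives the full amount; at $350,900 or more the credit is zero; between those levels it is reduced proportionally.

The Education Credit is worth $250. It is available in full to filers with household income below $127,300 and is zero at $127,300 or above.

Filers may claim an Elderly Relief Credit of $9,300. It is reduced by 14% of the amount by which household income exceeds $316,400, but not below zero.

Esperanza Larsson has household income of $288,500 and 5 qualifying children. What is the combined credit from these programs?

Child Tax Credit: base = 5 × $3,850 = $19,250. $288,500 is $37,600 into a $100,000 phase-out range, leaving 62,400/100,000 of the credit: $19,250 × 62,400/100,000 = $12,012.
Education Credit: $288,500 meets or exceeds the $127,300 cutoff, so the credit is $0.
Elderly Relief Credit: $288,500 is at or below the $316,400 threshold, so the full $9,300 applies.
Total: $12,012 + $0 + $9,300 = $21,312.

$21,312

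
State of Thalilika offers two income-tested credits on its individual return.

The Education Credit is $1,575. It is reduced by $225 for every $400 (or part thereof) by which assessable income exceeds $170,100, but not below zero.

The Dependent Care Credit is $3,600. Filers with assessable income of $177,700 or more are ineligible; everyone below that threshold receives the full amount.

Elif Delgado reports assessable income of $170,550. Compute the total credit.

Education Credit: income exceeds $170,100 by $450, which is 2 full-or-partial $400 increments; reduction = 2 × $225 = $450, leaving $1,125.
Dependent Care Credit: $170,550 is below the $177,700 cutoff, so the full $3,600 applies.
Total: $1,125 + $3,600 = $4,725.

$4,725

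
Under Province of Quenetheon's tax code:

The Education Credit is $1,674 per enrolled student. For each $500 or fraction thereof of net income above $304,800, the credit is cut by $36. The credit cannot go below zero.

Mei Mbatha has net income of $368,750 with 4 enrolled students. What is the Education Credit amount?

Education Credit: base = 4 × $1,674 = $6,696. income exceeds $304,800 by $63,950, which is 128 full-or-partial $500 increments; reduction = 128 × $36 = $4,608, leaving $2,088.

$2,088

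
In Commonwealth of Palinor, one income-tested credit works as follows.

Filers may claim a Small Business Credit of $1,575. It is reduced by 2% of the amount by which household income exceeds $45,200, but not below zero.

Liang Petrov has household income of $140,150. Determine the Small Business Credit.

Small Business Credit: 2% of the $94,950 excess over $45,200 is $1,899 ≥ base, so the credit is $0.

$0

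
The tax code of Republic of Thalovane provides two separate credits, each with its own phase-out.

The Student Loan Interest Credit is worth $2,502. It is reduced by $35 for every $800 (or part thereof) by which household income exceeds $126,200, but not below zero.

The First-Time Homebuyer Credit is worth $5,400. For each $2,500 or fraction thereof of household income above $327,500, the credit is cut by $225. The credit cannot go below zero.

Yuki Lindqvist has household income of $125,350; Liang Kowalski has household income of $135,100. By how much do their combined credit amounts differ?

Yuki ($125,350): Student Loan Interest Credit: $125,350 is at or below the $126,200 threshold, so the full $2,502 applies. First-Time Homebuyer Credit: $125,350 is at or below the $327,500 threshold, so the full $5,400 applies. total $2,502 + $5,400 = $7,902
Liang ($135,100): Student Loan Interest Credit: income exceeds $126,200 by $8,900, which is 12 full-or-partial $800 increments; reduction = 12 × $35 = $420, leaving $2,082. First-Time Homebuyer Credit: $135,100 is at or below the $327,500 threshold, so the full $5,400 applies. total $2,082 + $5,400 = $7,482
Difference: |$7,902 − $7,482| = $420.

$420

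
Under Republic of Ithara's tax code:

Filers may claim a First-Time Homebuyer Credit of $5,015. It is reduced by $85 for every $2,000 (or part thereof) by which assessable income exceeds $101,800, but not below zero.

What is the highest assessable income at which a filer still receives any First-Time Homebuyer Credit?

After 58 increments the reduction is 58 × $85 = $4,930, leaving $85; one more increment wipes it out. Increment 58 ends at excess 58 × $2,000 = $116,000, so the highest qualifying income is $101,800 + $116,000 = $217,800.

$217,800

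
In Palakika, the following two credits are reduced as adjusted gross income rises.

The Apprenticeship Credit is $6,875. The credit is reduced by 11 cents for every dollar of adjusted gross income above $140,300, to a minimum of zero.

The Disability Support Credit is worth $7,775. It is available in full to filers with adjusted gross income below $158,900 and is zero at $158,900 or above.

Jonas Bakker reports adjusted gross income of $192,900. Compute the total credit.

Apprenticeship Credit: 11% of the $52,600 excess over $140,300 is $5,786; credit = $6,875 − $5,786 = $1,089.
Disability Support Credit: $192,900 meets or exceeds the $158,900 cutoff, so the credit is $0.
Total: $1,089 + $0 = $1,089.

$1,089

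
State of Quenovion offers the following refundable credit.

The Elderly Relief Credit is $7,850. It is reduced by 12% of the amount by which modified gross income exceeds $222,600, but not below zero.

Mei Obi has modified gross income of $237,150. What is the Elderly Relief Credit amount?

$6,104

Elderly Relief Credit: 12% of the $14,550 excess over $222,600 is $1,746; credit = $7,850 − $1,746 = $6,104.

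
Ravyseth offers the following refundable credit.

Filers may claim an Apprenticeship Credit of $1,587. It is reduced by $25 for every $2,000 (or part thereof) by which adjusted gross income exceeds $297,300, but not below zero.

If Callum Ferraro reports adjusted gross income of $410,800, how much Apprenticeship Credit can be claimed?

$162

Apprenticeship Credit: income exceeds $297,300 by $113,500, which is 57 full-or-partial $2,000 increments; reduction = 57 × $25 = $1,425, leaving $162.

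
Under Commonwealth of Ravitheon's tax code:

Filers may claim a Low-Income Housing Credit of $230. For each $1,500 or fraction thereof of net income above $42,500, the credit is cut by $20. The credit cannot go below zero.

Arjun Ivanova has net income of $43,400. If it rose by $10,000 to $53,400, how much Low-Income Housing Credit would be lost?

At $43,400 — income exceeds $42,500 by $900, which is 1 full-or-partial $1,500 increment; reduction = 1 × $20 = $20, leaving $210.
At $53,400 — income exceeds $42,500 by $10,900, which is 8 full-or-partial $1,500 increments; reduction = 8 × $20 = $160, leaving $70.
Lost: $210 − $70 = $140.

$140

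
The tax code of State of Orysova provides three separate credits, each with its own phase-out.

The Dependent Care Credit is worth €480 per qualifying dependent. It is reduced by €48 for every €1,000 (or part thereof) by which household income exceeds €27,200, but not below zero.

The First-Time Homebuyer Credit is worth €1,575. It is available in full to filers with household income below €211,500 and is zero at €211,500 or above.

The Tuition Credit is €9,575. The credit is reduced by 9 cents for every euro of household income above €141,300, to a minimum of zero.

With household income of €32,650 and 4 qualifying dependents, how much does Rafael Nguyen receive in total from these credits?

€12,782

Dependent Care Credit: base = 4 × €480 = €1,920. income exceeds €27,200 by €5,450, which is 6 full-or-partial €1,000 increments; reduction = 6 × €48 = €288, leaving €1,632.
First-Time Homebuyer Credit: €32,650 is below the €211,500 cutoff, so the full €1,575 applies.
Tuition Credit: €32,650 is at or below the €141,300 threshold, so the full €9,575 applies.
Total: €1,632 + €1,575 + €9,575 = €12,782.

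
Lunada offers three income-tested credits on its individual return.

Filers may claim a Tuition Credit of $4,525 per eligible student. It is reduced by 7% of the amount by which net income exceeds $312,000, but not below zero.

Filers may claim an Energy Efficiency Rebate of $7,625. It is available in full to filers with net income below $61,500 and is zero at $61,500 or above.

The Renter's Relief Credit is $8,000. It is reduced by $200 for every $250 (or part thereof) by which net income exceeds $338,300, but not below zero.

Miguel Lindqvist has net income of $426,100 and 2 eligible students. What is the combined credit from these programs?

Tuition Credit: base = 2 × $4,525 = $9,050. 7% of the $114,100 excess over $312,000 is $7,987; credit = $9,050 − $7,987 = $1,063.
Energy Efficiency Rebate: $426,100 meets or exceeds the $61,500 cutoff, so the credit is $0.
Renter's Relief Credit: income exceeds $338,300 by $87,800 → 352 increments × $200 = $70,400 ≥ base, so the credit is $0.
Total: $1,063 + $0 + $0 = $1,063.

$1,063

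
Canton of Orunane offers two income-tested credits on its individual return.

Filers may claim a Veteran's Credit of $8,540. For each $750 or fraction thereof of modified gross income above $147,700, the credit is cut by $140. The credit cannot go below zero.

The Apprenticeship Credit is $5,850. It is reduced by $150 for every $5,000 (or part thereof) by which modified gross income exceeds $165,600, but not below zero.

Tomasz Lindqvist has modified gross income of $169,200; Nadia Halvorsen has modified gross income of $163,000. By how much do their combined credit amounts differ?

Tomasz ($169,200): Veteran's Credit: income exceeds $147,700 by $21,500, which is 29 full-or-partial $750 increments; reduction = 29 × $140 = $4,060, leaving $4,480. Apprenticeship Credit: income exceeds $165,600 by $3,600, which is 1 full-or-partial $5,000 increment; reduction = 1 × $150 = $150, leaving $5,700. total $4,480 + $5,700 = $10,180
Nadia ($163,000): Veteran's Credit: income exceeds $147,700 by $15,300, which is 21 full-or-partial $750 increments; reduction = 21 × $140 = $2,940, leaving $5,600. Apprenticeship Credit: $163,000 is at or below the $165,600 threshold, so the full $5,850 applies. total $5,600 + $5,850 = $11,450
Difference: |$10,180 − $11,450| = $1,270.

$1,270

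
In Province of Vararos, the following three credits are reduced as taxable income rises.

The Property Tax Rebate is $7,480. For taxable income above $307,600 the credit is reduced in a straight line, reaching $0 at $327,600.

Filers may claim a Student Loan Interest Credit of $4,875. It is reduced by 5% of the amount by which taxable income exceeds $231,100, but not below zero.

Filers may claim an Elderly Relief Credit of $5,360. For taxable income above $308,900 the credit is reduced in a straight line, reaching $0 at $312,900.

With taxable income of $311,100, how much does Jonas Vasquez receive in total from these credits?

$9,458

Property Tax Rebate: $311,100 is $3,500 into a $20,000 phase-out range, leaving 16,500/20,000 of the credit: $7,480 × 16,500/20,000 = $6,171.
Student Loan Interest Credit: 5% of the $80,000 excess over $231,100 is $4,000; credit = $4,875 − $4,000 = $875.
Elderly Relief Credit: $311,100 is $2,200 into a $4,000 phase-out range, leaving 1,800/4,000 of the credit: $5,360 × 1,800/4,000 = $2,412.
Total: $6,171 + $875 + $2,412 = $9,458.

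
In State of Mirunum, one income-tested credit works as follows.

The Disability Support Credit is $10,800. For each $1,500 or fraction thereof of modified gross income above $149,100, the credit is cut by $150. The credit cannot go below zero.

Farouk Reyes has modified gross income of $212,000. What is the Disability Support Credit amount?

$4,500

Disability Support Credit: income exceeds $149,100 by $62,900, which is 42 full-or-partial $1,500 increments; reduction = 42 × $150 = $6,300, leaving $4,500.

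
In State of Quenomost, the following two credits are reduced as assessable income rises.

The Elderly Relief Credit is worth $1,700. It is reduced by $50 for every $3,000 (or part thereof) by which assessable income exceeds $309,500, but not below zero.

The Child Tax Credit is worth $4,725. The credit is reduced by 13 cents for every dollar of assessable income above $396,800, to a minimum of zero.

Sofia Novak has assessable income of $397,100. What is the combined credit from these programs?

$4,886

Elderly Relief Credit: income exceeds $309,500 by $87,600, which is 30 full-or-partial $3,000 increments; reduction = 30 × $50 = $1,500, leaving $200.
Child Tax Credit: 13% of the $300 excess over $396,800 is $39; credit = $4,725 − $39 = $4,686.
Total: $200 + $4,686 = $4,886.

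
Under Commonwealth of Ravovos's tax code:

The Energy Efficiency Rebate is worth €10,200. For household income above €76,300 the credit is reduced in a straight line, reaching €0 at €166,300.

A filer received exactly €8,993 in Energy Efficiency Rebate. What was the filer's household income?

€86,950

€8,993 is 8,993/10,200 of the full €10,200, so 1,207/10,200 of the €90,000 range has been used: income = €76,300 + €90,000 × 1,207/10,200 = €86,950.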